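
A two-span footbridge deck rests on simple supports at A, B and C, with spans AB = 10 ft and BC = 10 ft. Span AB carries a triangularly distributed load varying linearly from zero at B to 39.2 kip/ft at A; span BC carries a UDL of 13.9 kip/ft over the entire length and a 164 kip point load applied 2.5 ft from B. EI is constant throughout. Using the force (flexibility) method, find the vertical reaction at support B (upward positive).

R_B = 325 kip

Insert a hinge at B; M_B is the redundant, and each span becomes simply supported.
Rotations at B on the released spans (each span's end-slope, ×1/EI):
  span AB: triangular load, peak 39.2: 7w₀L³/(360EI) = 762.2/EI
  span BC: UDL 13.9: wL³/(24EI) = 579.2/EI
  span BC: point load 164 at a = 2.5: Pab(L + b)/(6LEI) = 896.9/EI
  relative rotation θ_0 = (762.2 + 1476)/EI = 2238/EI
A unit hogging moment at B produces rotation L₁/(3EI) + L₂/(3EI) = 6.667/EI.
Compatibility: M_B·(L₁+L₂)/(3EI) = θ_0, giving M_B = 335.7 kip·ft (hogging).
Span AB, ΣM about A with M_B applied at B: R_B^{AB}·10 = 653.3 + 335.7, so R_B^{AB} = 98.91 kip and R_A = 196 − 98.91 = 97.09 kip.
Span BC, ΣM about C: R_B^{BC}·10 = 1925 + 335.7, so R_B^{BC} = 226.1 kip and R_C = 303 − 226.1 = 76.93 kip.
R_B = 98.91 + 226.1 = 325 kip.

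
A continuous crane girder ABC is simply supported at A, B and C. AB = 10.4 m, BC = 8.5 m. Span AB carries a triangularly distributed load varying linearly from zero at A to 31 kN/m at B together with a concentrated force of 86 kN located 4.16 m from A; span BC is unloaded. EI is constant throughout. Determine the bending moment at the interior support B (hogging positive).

M_B = 205.7 kN·m

Take M_B as the redundant. Released structure: two simple spans AB and BC with a hinge at B.
End slopes at the hinge B, treating each span as simply supported:
  span AB: triangular load, peak 31: w₀L³/(45EI) = 774.9/EI
  span AB: point load 86 at a = 4.16: Pab(L + a)/(6LEI) = 520.9/EI
  relative rotation θ_0 = (1296 + 0)/EI = 1296/EI
A unit hogging moment at B produces rotation L₁/(3EI) + L₂/(3EI) = 6.3/EI.
Slope continuity at B: θ_0 = M_B·6.3/EI, so M_B = 1296/6.3 = 205.7 kN·m (hogging).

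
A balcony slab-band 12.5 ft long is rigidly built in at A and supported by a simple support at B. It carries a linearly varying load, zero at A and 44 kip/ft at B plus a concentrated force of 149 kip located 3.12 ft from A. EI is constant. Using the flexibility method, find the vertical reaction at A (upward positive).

Take the reaction at B as the redundant and release it; the primary structure is a cantilever fixed at A.
Primary-structure tip deflection at B by superposition:
  triangular load, peak 44 at the free end: 11w₀L⁴/(120EI) = 98470/EI
  point load 149 at a = 3.12: Pa²(3L − a)/(6EI) = 8311/EI
  δ_0 = 106781/EI
Tip deflection under a unit load at B: L³/(3EI) = 651/EI.
The prop prevents deflection at B: R_B = δ_0/δ_{BB} = 106781/651 = 164 kip.
Vertical equilibrium: R_A = ΣP − R_B = 424 − 164 = 260 kip.

R_A = 260 kip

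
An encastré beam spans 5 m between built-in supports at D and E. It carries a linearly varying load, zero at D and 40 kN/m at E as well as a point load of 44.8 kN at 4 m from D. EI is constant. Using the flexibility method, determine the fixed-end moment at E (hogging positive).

Release both end moments; the primary structure is a simply-supported span DE with redundants M_D and M_E.
On the primary (simply-supported) span, the end slopes from the loading are:
  at D: triangular load, peak 40: 7w₀L³/(360EI) = 97.22/EI
  at E: triangular load, peak 40: w₀L³/(45EI) = 111.1/EI
  at D: point load 44.8 at a = 4: Pab(L + b)/(6LEI) = 35.84/EI
  at E: point load 44.8 at a = 4: Pab(L + a)/(6LEI) = 53.76/EI
  θ_D0 = 133.1/EI,  θ_E0 = 164.9/EI
Flexibility coefficients: a unit moment at one end gives L/(3EI) there and L/(6EI) at the far end, so f₁₁ = f₂₂ = 1.667/EI and f₁₂ = f₂₁ = 0.8333/EI.
Compatibility — zero rotation at each built-in end:
  1.667 M_D + 0.8333 M_E = 133.1
  0.8333 M_D + 1.667 M_E = 164.9
Solving the pair gives M_D = 40.5 kN·m and M_E = 78.67 kN·m (hogging).

M_E = 78.67 kN·m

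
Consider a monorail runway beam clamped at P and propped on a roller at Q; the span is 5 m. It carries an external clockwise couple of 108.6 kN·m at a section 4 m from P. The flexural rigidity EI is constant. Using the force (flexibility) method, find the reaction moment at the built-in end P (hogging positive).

M_P = -47.78 kN·m

Choose R_Q as the redundant. The primary structure is the cantilever fixed at P.
Deflection at Q on the released cantilever, summing each load's contribution:
  clockwise couple 108.6 at a = 4: M₀a(2L − a)/(2EI) = 1303/EI
Flexibility coefficient — unit upward force at Q: δ_{QQ} = L³/(3EI) = 41.67/EI.
Compatibility at Q: δ_0 − R_Q·δ_{QQ} = 0, so R_Q = 1303/41.67 = 31.28 kN.
Moment equilibrium about P: M_P = Σ(load moments about P) − R_Q·L = 108.6 − 31.28×5 = -47.78 kN·m.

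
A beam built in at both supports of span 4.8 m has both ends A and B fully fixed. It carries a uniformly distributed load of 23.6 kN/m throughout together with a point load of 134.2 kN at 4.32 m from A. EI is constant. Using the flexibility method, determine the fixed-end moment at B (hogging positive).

M_B = 97.49 kN·m

Release both end moments; the primary structure is a simply-supported span AB with redundants M_A and M_B.
End rotations of the released simple span under the applied load (×1/EI):
  at A: UDL 23.6: wL³/(24EI) = 108.7/EI
  at B: UDL 23.6: wL³/(24EI) = 108.7/EI
  at A: point load 134.2 at a = 4.32: Pab(L + b)/(6LEI) = 51.02/EI
  at B: point load 134.2 at a = 4.32: Pab(L + a)/(6LEI) = 88.12/EI
  θ_A0 = 159.8/EI,  θ_B0 = 196.9/EI
Flexibility coefficients: a unit moment at one end gives L/(3EI) there and L/(6EI) at the far end, so f₁₁ = f₂₂ = 1.6/EI and f₁₂ = f₂₁ = 0.8/EI.
Compatibility — zero rotation at each built-in end:
  1.6 M_A + 0.8 M_B = 159.8
  0.8 M_A + 1.6 M_B = 196.9
Solving the pair gives M_A = 51.11 kN·m and M_B = 97.49 kN·m (hogging).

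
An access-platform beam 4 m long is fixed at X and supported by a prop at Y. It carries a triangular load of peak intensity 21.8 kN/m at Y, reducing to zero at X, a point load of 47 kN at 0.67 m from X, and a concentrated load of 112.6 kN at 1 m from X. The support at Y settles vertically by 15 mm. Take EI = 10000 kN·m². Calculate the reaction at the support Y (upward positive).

Remove the prop at Y; the released (primary) structure is a cantilever built in at X.
Downward deflection at the released point Y due to the loads:
  triangular load, peak 21.8 at the free end: 11w₀L⁴/(120EI) = 511.6/EI
  point load 47 at a = 0.67: Pa²(3L − a)/(6EI) = 39.84/EI
  point load 112.6 at a = 1: Pa²(3L − a)/(6EI) = 206.4/EI
  δ_0 = 757.8/EI
Flexibility coefficient — unit upward force at Y: δ_{YY} = L³/(3EI) = 21.33/EI.
With EI = 10000 kN·m²: δ_0 = 0.075785 m and δ_{YY} = 0.002133 m/kN.
Compatibility — the beam at Y must follow the support down by 0.015 m: δ_0 − R_Y·δ_{YY} = 0.015, so R_Y = (0.075785 − 0.015)/0.002133 = 28.49 kN.

R_Y = 28.49 kN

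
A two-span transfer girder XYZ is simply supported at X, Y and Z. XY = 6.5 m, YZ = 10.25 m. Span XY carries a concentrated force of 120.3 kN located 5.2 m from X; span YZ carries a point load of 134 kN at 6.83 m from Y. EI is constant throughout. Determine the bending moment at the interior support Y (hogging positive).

Release continuity at Y by inserting a hinge; the redundant is the internal moment M_Y. The primary structure is two simply-supported spans XY and YZ.
Rotations at Y on the released spans (each span's end-slope, ×1/EI):
  span XY: point load 120.3 at a = 5.2: Pab(L + a)/(6LEI) = 244/EI
  span YZ: point load 134 at a = 6.83: Pab(L + b)/(6LEI) = 695.7/EI
  relative rotation θ_0 = (244 + 695.7)/EI = 939.7/EI
A unit hogging moment at Y produces rotation L₁/(3EI) + L₂/(3EI) = 5.583/EI.
Compatibility: M_Y·(L₁+L₂)/(3EI) = θ_0, giving M_Y = 168.3 kN·m (hogging).

M_Y = 168.3 kN·m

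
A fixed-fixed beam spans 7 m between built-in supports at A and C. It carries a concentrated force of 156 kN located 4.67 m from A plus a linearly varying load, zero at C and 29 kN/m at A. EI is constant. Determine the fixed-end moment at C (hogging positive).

M_C = 209.1 kN·m

Release both end moments; the primary structure is a simply-supported span AC with redundants M_A and M_C.
End rotations of the released simple span under the applied load (×1/EI):
  at A: point load 156 at a = 4.67: Pab(L + b)/(6LEI) = 377.1/EI
  at C: point load 156 at a = 4.67: Pab(L + a)/(6LEI) = 471.6/EI
  at A: triangular load, peak 29: w₀L³/(45EI) = 221/EI
  at C: triangular load, peak 29: 7w₀L³/(360EI) = 193.4/EI
  θ_A0 = 598.1/EI,  θ_C0 = 665.1/EI
Flexibility coefficients: a unit moment at one end gives L/(3EI) there and L/(6EI) at the far end, so f₁₁ = f₂₂ = 2.333/EI and f₁₂ = f₂₁ = 1.167/EI.
Compatibility — zero rotation at each built-in end:
  2.333 M_A + 1.167 M_C = 598.1
  1.167 M_A + 2.333 M_C = 665.1
Solving the pair gives M_A = 151.8 kN·m and M_C = 209.1 kN·m (hogging).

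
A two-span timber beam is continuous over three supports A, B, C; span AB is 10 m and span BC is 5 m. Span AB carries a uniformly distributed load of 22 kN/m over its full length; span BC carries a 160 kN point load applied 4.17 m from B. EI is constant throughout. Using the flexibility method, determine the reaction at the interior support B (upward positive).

R_B = 198 kN

Insert a hinge at B; M_B is the redundant, and each span becomes simply supported.
Rotations at B on the released spans (each span's end-slope, ×1/EI):
  span AB: UDL 22: wL³/(24EI) = 916.7/EI
  span BC: point load 160 at a = 4.17: Pab(L + b)/(6LEI) = 107.6/EI
  relative rotation θ_0 = (916.7 + 107.6)/EI = 1024/EI
A unit hogging moment at B produces rotation L₁/(3EI) + L₂/(3EI) = 5/EI.
Slope continuity at B: θ_0 = M_B·5/EI, so M_B = 1024/5 = 204.9 kN·m (hogging).
Span AB, ΣM about A with M_B applied at B: R_B^{AB}·10 = 1100 + 204.9, so R_B^{AB} = 130.5 kN and R_A = 220 − 130.5 = 89.51 kN.
Span BC, ΣM about C: R_B^{BC}·5 = 132.8 + 204.9, so R_B^{BC} = 67.53 kN and R_C = 160 − 67.53 = 92.47 kN.
R_B = 130.5 + 67.53 = 198 kN.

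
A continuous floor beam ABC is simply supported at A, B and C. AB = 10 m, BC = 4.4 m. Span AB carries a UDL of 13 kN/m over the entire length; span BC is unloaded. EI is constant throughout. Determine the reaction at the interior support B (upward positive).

R_B = 101.9 kN

Insert a hinge at B; M_B is the redundant, and each span becomes simply supported.
Rotations at B on the released spans (each span's end-slope, ×1/EI):
  span AB: UDL 13: wL³/(24EI) = 541.7/EI
  relative rotation θ_0 = (541.7 + 0)/EI = 541.7/EI
A unit hogging moment at B produces rotation L₁/(3EI) + L₂/(3EI) = 4.8/EI.
Compatibility: M_B·(L₁+L₂)/(3EI) = θ_0, giving M_B = 112.8 kN·m (hogging).
Span AB, ΣM about A with M_B applied at B: R_B^{AB}·10 = 650 + 112.8, so R_B^{AB} = 76.28 kN and R_A = 130 − 76.28 = 53.72 kN.
Span BC, ΣM about C: R_B^{BC}·4.4 = 0 + 112.8, so R_B^{BC} = 25.65 kN and R_C = 0 − 25.65 = -25.65 kN.
R_B = 76.28 + 25.65 = 101.9 kN.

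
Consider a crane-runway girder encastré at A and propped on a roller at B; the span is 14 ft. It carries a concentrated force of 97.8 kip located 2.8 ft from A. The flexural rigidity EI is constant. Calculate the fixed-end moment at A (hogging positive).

M_A = 197.2 kip·ft

Release the roller at B. Primary structure: cantilever fixed at A.
Free-end deflection of the primary structure under the applied loading (downward +):
  point load 97.8 at a = 2.8: Pa²(3L − a)/(6EI) = 5009/EI
Tip deflection under a unit load at B: L³/(3EI) = 914.7/EI.
Compatibility at B: δ_0 − R_B·δ_{BB} = 0, so R_B = 5009/914.7 = 5.477 kip.
Moment equilibrium about A: M_A = Σ(load moments about A) − R_B·L = 273.8 − 5.477×14 = 197.2 kip·ft.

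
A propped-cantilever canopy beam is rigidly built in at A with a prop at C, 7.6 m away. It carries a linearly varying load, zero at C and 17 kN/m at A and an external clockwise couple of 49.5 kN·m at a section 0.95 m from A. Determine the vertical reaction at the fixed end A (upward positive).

R_A = 49.39 kN

Release the roller at C. Primary structure: cantilever fixed at A.
Downward deflection at the released point C due to the loads:
  triangular load, peak 17 at the fixed end: w₀L⁴/(30EI) = 1891/EI
  clockwise couple 49.5 at a = 0.95: M₀a(2L − a)/(2EI) = 335.1/EI
  δ_0 = 2226/EI
Flexibility coefficient — unit upward force at C: δ_{CC} = L³/(3EI) = 146.3/EI.
Compatibility at C: δ_0 − R_C·δ_{CC} = 0, so R_C = 2226/146.3 = 15.21 kN.
Vertical equilibrium: R_A = ΣP − R_C = 64.6 − 15.21 = 49.39 kN.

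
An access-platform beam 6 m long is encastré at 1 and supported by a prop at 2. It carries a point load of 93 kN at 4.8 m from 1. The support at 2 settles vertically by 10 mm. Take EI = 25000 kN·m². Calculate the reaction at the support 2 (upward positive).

Choose R_2 as the redundant. The primary structure is the cantilever fixed at 1.
Downward deflection at the released point 2 due to the loads:
  point load 93 at a = 4.8: Pa²(3L − a)/(6EI) = 4714/EI
Flexibility coefficient — unit upward force at 2: δ_{22} = L³/(3EI) = 72/EI.
With EI = 25000 kN·m²: δ_0 = 0.18856 m and δ_{22} = 0.00288 m/kN.
Compatibility — the beam at 2 must follow the support down by 0.01 m: δ_0 − R_2·δ_{22} = 0.01, so R_2 = (0.18856 − 0.01)/0.00288 = 62 kN.

R_2 = 62 kN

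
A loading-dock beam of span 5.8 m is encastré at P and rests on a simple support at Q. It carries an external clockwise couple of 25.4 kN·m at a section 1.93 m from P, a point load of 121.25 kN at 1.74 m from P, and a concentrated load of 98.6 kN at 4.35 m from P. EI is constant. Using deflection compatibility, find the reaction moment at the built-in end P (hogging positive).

Release the roller at Q. Primary structure: cantilever fixed at P.
Downward deflection at the released point Q due to the loads:
  clockwise couple 25.4 at a = 1.93: M₀a(2L − a)/(2EI) = 237/EI
  point load 121.25 at a = 1.74: Pa²(3L − a)/(6EI) = 958.1/EI
  point load 98.6 at a = 4.35: Pa²(3L − a)/(6EI) = 4058/EI
  δ_0 = 5253/EI
Flexibility coefficient — unit upward force at Q: δ_{QQ} = L³/(3EI) = 65.04/EI.
Compatibility at Q: δ_0 − R_Q·δ_{QQ} = 0, so R_Q = 5253/65.04 = 80.77 kN.
Moment equilibrium about P: M_P = Σ(load moments about P) − R_Q·L = 665.3 − 80.77×5.8 = 196.8 kN·m.

M_P = 196.8 kN·m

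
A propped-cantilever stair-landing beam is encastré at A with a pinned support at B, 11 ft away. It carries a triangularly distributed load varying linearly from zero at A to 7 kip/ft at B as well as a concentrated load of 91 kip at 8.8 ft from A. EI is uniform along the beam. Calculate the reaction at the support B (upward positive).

R_B = 85.24 kip

Take the reaction at B as the redundant and release it; the primary structure is a cantilever fixed at A.
Free-end deflection of the primary structure under the applied loading (downward +):
  triangular load, peak 7 at the free end: 11w₀L⁴/(120EI) = 9395/EI
  point load 91 at a = 8.8: Pa²(3L − a)/(6EI) = 28423/EI
  δ_0 = 37818/EI
Tip deflection under a unit load at B: L³/(3EI) = 443.7/EI.
The prop prevents deflection at B: R_B = δ_0/δ_{BB} = 37818/443.7 = 85.24 kip.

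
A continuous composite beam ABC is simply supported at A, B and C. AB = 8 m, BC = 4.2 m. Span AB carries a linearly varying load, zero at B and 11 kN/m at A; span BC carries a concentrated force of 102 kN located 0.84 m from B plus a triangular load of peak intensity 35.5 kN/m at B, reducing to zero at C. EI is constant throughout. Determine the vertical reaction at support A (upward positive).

Insert a hinge at B; M_B is the redundant, and each span becomes simply supported.
End slopes at the hinge B, treating each span as simply supported:
  span AB: triangular load, peak 11: 7w₀L³/(360EI) = 109.5/EI
  span BC: point load 102 at a = 0.84: Pab(L + b)/(6LEI) = 86.37/EI
  span BC: triangular load, peak 35.5: w₀L³/(45EI) = 58.45/EI
  relative rotation θ_0 = (109.5 + 144.8)/EI = 254.3/EI
A unit hogging moment at B produces rotation L₁/(3EI) + L₂/(3EI) = 4.067/EI.
Slope continuity at B: θ_0 = M_B·4.067/EI, so M_B = 254.3/4.067 = 62.54 kN·m (hogging).
Span AB, ΣM about A with M_B applied at B: R_B^{AB}·8 = 117.3 + 62.54, so R_B^{AB} = 22.48 kN and R_A = 44 − 22.48 = 21.52 kN.

R_A = 21.52 kN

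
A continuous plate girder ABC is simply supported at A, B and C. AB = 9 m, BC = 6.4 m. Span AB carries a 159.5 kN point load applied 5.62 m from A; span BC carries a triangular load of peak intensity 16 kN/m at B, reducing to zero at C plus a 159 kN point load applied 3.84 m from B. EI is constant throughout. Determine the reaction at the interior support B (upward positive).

R_B = 263.9 kN

Take M_B as the redundant. Released structure: two simple spans AB and BC with a hinge at B.
Discontinuity in slope at B on the released structure — sum the simple-span end rotations:
  span AB: point load 159.5 at a = 5.62: Pab(L + a)/(6LEI) = 820.3/EI
  span BC: triangular load, peak 16: w₀L³/(45EI) = 93.21/EI
  span BC: point load 159 at a = 3.84: Pab(L + b)/(6LEI) = 364.7/EI
  relative rotation θ_0 = (820.3 + 457.9)/EI = 1278/EI
A unit hogging moment at B produces rotation L₁/(3EI) + L₂/(3EI) = 5.133/EI.
Compatibility: M_B·(L₁+L₂)/(3EI) = θ_0, giving M_B = 249 kN·m (hogging).
Span AB, ΣM about A with M_B applied at B: R_B^{AB}·9 = 896.4 + 249, so R_B^{AB} = 127.3 kN and R_A = 159.5 − 127.3 = 32.23 kN.
Span BC, ΣM about C: R_B^{BC}·6.4 = 625.5 + 249, so R_B^{BC} = 136.6 kN and R_C = 210.2 − 136.6 = 73.56 kN.
R_B = 127.3 + 136.6 = 263.9 kN.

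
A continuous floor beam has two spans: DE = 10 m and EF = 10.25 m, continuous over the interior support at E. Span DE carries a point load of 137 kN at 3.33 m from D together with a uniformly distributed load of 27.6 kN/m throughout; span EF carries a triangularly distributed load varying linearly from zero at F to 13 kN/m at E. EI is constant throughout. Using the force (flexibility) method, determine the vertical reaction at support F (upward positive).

Insert a hinge at E; M_E is the redundant, and each span becomes simply supported.
End slopes at the hinge E, treating each span as simply supported:
  span DE: point load 137 at a = 3.33: Pab(L + a)/(6LEI) = 676/EI
  span DE: UDL 27.6: wL³/(24EI) = 1150/EI
  span EF: triangular load, peak 13: w₀L³/(45EI) = 311.1/EI
  relative rotation θ_0 = (1826 + 311.1)/EI = 2137/EI
A unit hogging moment at E produces rotation L₁/(3EI) + L₂/(3EI) = 6.75/EI.
Compatibility: M_E·(L₁+L₂)/(3EI) = θ_0, giving M_E = 316.6 kN·m (hogging).
Span EF, ΣM about F: R_E^{EF}·10.25 = 455.3 + 316.6, so R_E^{EF} = 75.31 kN and R_F = 66.62 − 75.31 = -8.681 kN.

R_F = -8.681 kN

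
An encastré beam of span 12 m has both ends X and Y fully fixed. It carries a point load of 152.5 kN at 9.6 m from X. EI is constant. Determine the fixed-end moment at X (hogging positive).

M_X = 58.56 kN·m

Take the two fixed-end moments M_X, M_Y as redundants; the released structure is the simple span XY.
On the primary (simply-supported) span, the end slopes from the loading are:
  at X: point load 152.5 at a = 9.6: Pab(L + b)/(6LEI) = 702.7/EI
  at Y: point load 152.5 at a = 9.6: Pab(L + a)/(6LEI) = 1054/EI
  θ_X0 = 702.7/EI,  θ_Y0 = 1054/EI
Flexibility coefficients: a unit moment at one end gives L/(3EI) there and L/(6EI) at the far end, so f₁₁ = f₂₂ = 4/EI and f₁₂ = f₂₁ = 2/EI.
Compatibility — zero rotation at each built-in end:
  4 M_X + 2 M_Y = 702.7
  2 M_X + 4 M_Y = 1054
Solving the pair gives M_X = 58.56 kN·m and M_Y = 234.2 kN·m (hogging).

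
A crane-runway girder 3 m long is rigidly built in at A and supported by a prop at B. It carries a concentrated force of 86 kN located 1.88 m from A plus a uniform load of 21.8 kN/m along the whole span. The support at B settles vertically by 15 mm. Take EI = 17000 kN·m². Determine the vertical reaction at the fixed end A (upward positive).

R_A = 115.1 kN

Take the reaction at B as the redundant and release it; the primary structure is a cantilever fixed at A.
Deflection at B on the released cantilever, summing each load's contribution:
  point load 86 at a = 1.88: Pa²(3L − a)/(6EI) = 360.7/EI
  UDL 21.8: wL⁴/(8EI) = 220.7/EI
  δ_0 = 581.4/EI
Flexibility coefficient — unit upward force at B: δ_{BB} = L³/(3EI) = 9/EI.
With EI = 17000 kN·m²: δ_0 = 0.034201 m and δ_{BB} = 0.000529 m/kN.
Compatibility — the beam at B must follow the support down by 0.015 m: δ_0 − R_B·δ_{BB} = 0.015, so R_B = (0.034201 − 0.015)/0.000529 = 36.27 kN.
Vertical equilibrium: R_A = ΣP − R_B = 151.4 − 36.27 = 115.1 kN.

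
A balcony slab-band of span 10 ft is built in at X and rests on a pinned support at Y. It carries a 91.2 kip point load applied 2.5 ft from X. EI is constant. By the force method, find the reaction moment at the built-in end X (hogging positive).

Remove the prop at Y; the released (primary) structure is a cantilever built in at X.
Primary-structure tip deflection at Y by superposition:
  point load 91.2 at a = 2.5: Pa²(3L − a)/(6EI) = 2612/EI
Tip deflection under a unit load at Y: L³/(3EI) = 333.3/EI.
Compatibility at Y: δ_0 − R_Y·δ_{YY} = 0, so R_Y = 2612/333.3 = 7.838 kip.
Moment equilibrium about X: M_X = Σ(load moments about X) − R_Y·L = 228 − 7.838×10 = 149.6 kip·ft.

M_X = 149.6 kip·ft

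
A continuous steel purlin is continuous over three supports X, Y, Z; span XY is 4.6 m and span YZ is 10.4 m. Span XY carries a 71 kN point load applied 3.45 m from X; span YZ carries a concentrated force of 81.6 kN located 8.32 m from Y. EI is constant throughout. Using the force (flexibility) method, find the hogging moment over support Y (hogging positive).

Take M_Y as the redundant. Released structure: two simple spans XY and YZ with a hinge at Y.
Rotations at Y on the released spans (each span's end-slope, ×1/EI):
  span XY: point load 71 at a = 3.45: Pab(L + a)/(6LEI) = 82.16/EI
  span YZ: point load 81.6 at a = 8.32: Pab(L + b)/(6LEI) = 282.4/EI
  relative rotation θ_0 = (82.16 + 282.4)/EI = 364.6/EI
A unit hogging moment at Y produces rotation L₁/(3EI) + L₂/(3EI) = 5/EI.
Slope continuity at Y: θ_0 = M_Y·5/EI, so M_Y = 364.6/5 = 72.92 kN·m (hogging).

M_Y = 72.92 kN·m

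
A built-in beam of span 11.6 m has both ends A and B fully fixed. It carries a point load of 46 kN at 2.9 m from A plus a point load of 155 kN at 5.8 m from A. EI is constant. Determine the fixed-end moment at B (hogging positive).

M_B = 249.8 kN·m

Take the two fixed-end moments M_A, M_B as redundants; the released structure is the simple span AB.
Simple-span end rotations at A and B under the given loads:
  at A: point load 46 at a = 2.9: Pab(L + b)/(6LEI) = 338.5/EI
  at B: point load 46 at a = 2.9: Pab(L + a)/(6LEI) = 241.8/EI
  at A: point load 155 at a = 5.8: Pab(L + b)/(6LEI) = 1304/EI
  at B: point load 155 at a = 5.8: Pab(L + a)/(6LEI) = 1304/EI
  θ_A0 = 1642/EI,  θ_B0 = 1545/EI
Flexibility coefficients: a unit moment at one end gives L/(3EI) there and L/(6EI) at the far end, so f₁₁ = f₂₂ = 3.867/EI and f₁₂ = f₂₁ = 1.933/EI.
Compatibility — zero rotation at each built-in end:
  3.867 M_A + 1.933 M_B = 1642
  1.933 M_A + 3.867 M_B = 1545
Solving the pair gives M_A = 299.8 kN·m and M_B = 249.8 kN·m (hogging).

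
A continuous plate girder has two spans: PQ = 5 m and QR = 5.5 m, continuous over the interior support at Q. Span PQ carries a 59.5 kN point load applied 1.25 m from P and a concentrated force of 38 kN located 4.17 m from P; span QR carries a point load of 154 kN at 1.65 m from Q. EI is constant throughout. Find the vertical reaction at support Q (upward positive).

Insert a hinge at Q; M_Q is the redundant, and each span becomes simply supported.
Discontinuity in slope at Q on the released structure — sum the simple-span end rotations:
  span PQ: point load 59.5 at a = 1.25: Pab(L + a)/(6LEI) = 58.11/EI
  span PQ: point load 38 at a = 4.17: Pab(L + a)/(6LEI) = 40.2/EI
  span QR: point load 154 at a = 1.65: Pab(L + b)/(6LEI) = 277.2/EI
  relative rotation θ_0 = (98.31 + 277.2)/EI = 375.5/EI
A unit hogging moment at Q produces rotation L₁/(3EI) + L₂/(3EI) = 3.5/EI.
Slope continuity at Q: θ_0 = M_Q·3.5/EI, so M_Q = 375.5/3.5 = 107.3 kN·m (hogging).
Span PQ, ΣM about P with M_Q applied at Q: R_Q^{PQ}·5 = 232.8 + 107.3, so R_Q^{PQ} = 68.02 kN and R_P = 97.5 − 68.02 = 29.48 kN.
Span QR, ΣM about R: R_Q^{QR}·5.5 = 592.9 + 107.3, so R_Q^{QR} = 127.3 kN and R_R = 154 − 127.3 = 26.69 kN.
R_Q = 68.02 + 127.3 = 195.3 kN.

R_Q = 195.3 kN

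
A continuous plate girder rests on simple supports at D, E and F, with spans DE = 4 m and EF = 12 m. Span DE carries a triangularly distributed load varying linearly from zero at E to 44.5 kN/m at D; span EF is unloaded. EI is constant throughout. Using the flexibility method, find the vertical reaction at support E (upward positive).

R_E = 33.13 kN

Insert a hinge at E; M_E is the redundant, and each span becomes simply supported.
Discontinuity in slope at E on the released structure — sum the simple-span end rotations:
  span DE: triangular load, peak 44.5: 7w₀L³/(360EI) = 55.38/EI
  relative rotation θ_0 = (55.38 + 0)/EI = 55.38/EI
A unit hogging moment at E produces rotation L₁/(3EI) + L₂/(3EI) = 5.333/EI.
Slope continuity at E: θ_0 = M_E·5.333/EI, so M_E = 55.38/5.333 = 10.38 kN·m (hogging).
Span DE, ΣM about D with M_E applied at E: R_E^{DE}·4 = 118.7 + 10.38, so R_E^{DE} = 32.26 kN and R_D = 89 − 32.26 = 56.74 kN.
Span EF, ΣM about F: R_E^{EF}·12 = 0 + 10.38, so R_E^{EF} = 0.8653 kN and R_F = 0 − 0.8653 = -0.8653 kN.
R_E = 32.26 + 0.8653 = 33.13 kN.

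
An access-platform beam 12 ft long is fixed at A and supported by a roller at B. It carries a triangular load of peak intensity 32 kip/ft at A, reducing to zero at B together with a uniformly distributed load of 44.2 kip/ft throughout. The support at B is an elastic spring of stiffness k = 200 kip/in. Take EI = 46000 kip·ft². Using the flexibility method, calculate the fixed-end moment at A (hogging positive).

M_A = 1195 kip·ft

Release the roller at B. Primary structure: cantilever fixed at A.
Primary-structure tip deflection at B by superposition:
  triangular load, peak 32 at the fixed end: w₀L⁴/(30EI) = 22118/EI
  UDL 44.2: wL⁴/(8EI) = 114566/EI
  δ_0 = 136685/EI
Flexibility coefficient — unit upward force at B: δ_{BB} = L³/(3EI) = 576/EI.
With EI = 46000 kip·ft²: δ_0 = 2.9714 ft and δ_{BB} = 0.012522 ft/kip.
Compatibility — the spring shortens by R_B/k under the reaction it provides: δ_0 − R_B·δ_{BB} = R_B/k. With 1/k = 1/(200×12) ft/kip = 0.000417 ft/kip, R_B = δ_0 / (δ_{BB} + 1/k) = 2.9714 / (0.012522 + 0.000417) = 229.7 kip.
Moment equilibrium about A: M_A = Σ(load moments about A) − R_B·L = 3950 − 229.7×12 = 1195 kip·ft.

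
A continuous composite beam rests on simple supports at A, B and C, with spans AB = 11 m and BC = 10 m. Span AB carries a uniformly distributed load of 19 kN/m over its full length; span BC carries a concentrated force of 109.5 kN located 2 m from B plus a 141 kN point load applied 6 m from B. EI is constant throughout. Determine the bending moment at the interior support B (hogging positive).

Release continuity at B by inserting a hinge; the redundant is the internal moment M_B. The primary structure is two simply-supported spans AB and BC.
Discontinuity in slope at B on the released structure — sum the simple-span end rotations:
  span AB: UDL 19: wL³/(24EI) = 1054/EI
  span BC: point load 109.5 at a = 2: Pab(L + b)/(6LEI) = 525.6/EI
  span BC: point load 141 at a = 6: Pab(L + b)/(6LEI) = 789.6/EI
  relative rotation θ_0 = (1054 + 1315)/EI = 2369/EI
A unit hogging moment at B produces rotation L₁/(3EI) + L₂/(3EI) = 7/EI.
Compatibility: M_B·(L₁+L₂)/(3EI) = θ_0, giving M_B = 338.4 kN·m (hogging).

M_B = 338.4 kN·m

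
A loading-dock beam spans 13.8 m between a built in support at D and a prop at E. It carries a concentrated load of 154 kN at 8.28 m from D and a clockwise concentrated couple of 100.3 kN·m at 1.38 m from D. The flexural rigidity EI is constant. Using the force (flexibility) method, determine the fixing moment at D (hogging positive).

M_D = 428.7 kN·m

Choose R_E as the redundant. The primary structure is the cantilever fixed at D.
Downward deflection at the released point E due to the loads:
  point load 154 at a = 8.28: Pa²(3L − a)/(6EI) = 58280/EI
  clockwise couple 100.3 at a = 1.38: M₀a(2L − a)/(2EI) = 1815/EI
  δ_0 = 60095/EI
Tip deflection under a unit load at E: L³/(3EI) = 876/EI.
The prop prevents deflection at E: R_E = δ_0/δ_{EE} = 60095/876 = 68.6 kN.
Moment equilibrium about D: M_D = Σ(load moments about D) − R_E·L = 1375 − 68.6×13.8 = 428.7 kN·m.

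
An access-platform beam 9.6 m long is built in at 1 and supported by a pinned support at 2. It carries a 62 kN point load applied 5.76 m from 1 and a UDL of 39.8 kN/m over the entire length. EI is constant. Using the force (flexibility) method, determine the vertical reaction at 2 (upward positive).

Remove the prop at 2; the released (primary) structure is a cantilever built in at 1.
Free-end deflection of the primary structure under the applied loading (downward +):
  point load 62 at a = 5.76: Pa²(3L − a)/(6EI) = 7899/EI
  UDL 39.8: wL⁴/(8EI) = 42255/EI
  δ_0 = 50154/EI
Flexibility coefficient — unit upward force at 2: δ_{22} = L³/(3EI) = 294.9/EI.
Compatibility at 2: δ_0 − R_2·δ_{22} = 0, so R_2 = 50154/294.9 = 170.1 kN.

R_2 = 170.1 kN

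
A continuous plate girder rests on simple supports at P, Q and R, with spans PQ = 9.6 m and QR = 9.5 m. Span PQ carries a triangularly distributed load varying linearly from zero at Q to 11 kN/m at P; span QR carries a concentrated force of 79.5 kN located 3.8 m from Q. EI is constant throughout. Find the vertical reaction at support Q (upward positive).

R_Q = 86.63 kN

Release continuity at Q by inserting a hinge; the redundant is the internal moment M_Q. The primary structure is two simply-supported spans PQ and QR.
End slopes at the hinge Q, treating each span as simply supported:
  span PQ: triangular load, peak 11: 7w₀L³/(360EI) = 189.2/EI
  span QR: point load 79.5 at a = 3.8: Pab(L + b)/(6LEI) = 459.2/EI
  relative rotation θ_0 = (189.2 + 459.2)/EI = 648.4/EI
A unit hogging moment at Q produces rotation L₁/(3EI) + L₂/(3EI) = 6.367/EI.
Slope continuity at Q: θ_0 = M_Q·6.367/EI, so M_Q = 648.4/6.367 = 101.8 kN·m (hogging).
Span PQ, ΣM about P with M_Q applied at Q: R_Q^{PQ}·9.6 = 169 + 101.8, so R_Q^{PQ} = 28.21 kN and R_P = 52.8 − 28.21 = 24.59 kN.
Span QR, ΣM about R: R_Q^{QR}·9.5 = 453.1 + 101.8, so R_Q^{QR} = 58.42 kN and R_R = 79.5 − 58.42 = 21.08 kN.
R_Q = 28.21 + 58.42 = 86.63 kN.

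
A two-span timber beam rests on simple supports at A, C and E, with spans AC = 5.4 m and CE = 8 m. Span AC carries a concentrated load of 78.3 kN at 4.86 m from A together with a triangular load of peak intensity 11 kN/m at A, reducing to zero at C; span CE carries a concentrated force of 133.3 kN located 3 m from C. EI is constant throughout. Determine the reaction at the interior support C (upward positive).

Take M_C as the redundant. Released structure: two simple spans AC and CE with a hinge at C.
Rotations at C on the released spans (each span's end-slope, ×1/EI):
  span AC: point load 78.3 at a = 4.86: Pab(L + a)/(6LEI) = 65.07/EI
  span AC: triangular load, peak 11: 7w₀L³/(360EI) = 33.68/EI
  span CE: point load 133.3 at a = 3: Pab(L + b)/(6LEI) = 541.5/EI
  relative rotation θ_0 = (98.75 + 541.5)/EI = 640.3/EI
A unit hogging moment at C produces rotation L₁/(3EI) + L₂/(3EI) = 4.467/EI.
Compatibility: M_C·(L₁+L₂)/(3EI) = θ_0, giving M_C = 143.3 kN·m (hogging).
Span AC, ΣM about A with M_C applied at C: R_C^{AC}·5.4 = 434 + 143.3, so R_C^{AC} = 106.9 kN and R_A = 108 − 106.9 = 1.084 kN.
Span CE, ΣM about E: R_C^{CE}·8 = 666.5 + 143.3, so R_C^{CE} = 101.2 kN and R_E = 133.3 − 101.2 = 32.07 kN.
R_C = 106.9 + 101.2 = 208.1 kN.

R_C = 208.1 kN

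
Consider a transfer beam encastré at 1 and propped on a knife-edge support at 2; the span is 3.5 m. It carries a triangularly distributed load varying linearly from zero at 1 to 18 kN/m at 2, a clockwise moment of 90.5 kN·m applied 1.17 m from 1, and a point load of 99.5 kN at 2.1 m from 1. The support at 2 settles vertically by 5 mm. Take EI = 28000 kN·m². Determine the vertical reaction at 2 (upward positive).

Take the reaction at 2 as the redundant and release it; the primary structure is a cantilever fixed at 1.
Downward deflection at the released point 2 due to the loads:
  triangular load, peak 18 at the free end: 11w₀L⁴/(120EI) = 247.6/EI
  clockwise couple 90.5 at a = 1.17: M₀a(2L − a)/(2EI) = 308.7/EI
  point load 99.5 at a = 2.1: Pa²(3L − a)/(6EI) = 614.3/EI
  δ_0 = 1171/EI
Tip deflection under a unit load at 2: L³/(3EI) = 14.29/EI.
With EI = 28000 kN·m²: δ_0 = 0.041806 m and δ_{22} = 0.00051 m/kN.
Compatibility — the beam at 2 must follow the support down by 0.005 m: δ_0 − R_2·δ_{22} = 0.005, so R_2 = (0.041806 − 0.005)/0.00051 = 72.11 kN.

R_2 = 72.11 kN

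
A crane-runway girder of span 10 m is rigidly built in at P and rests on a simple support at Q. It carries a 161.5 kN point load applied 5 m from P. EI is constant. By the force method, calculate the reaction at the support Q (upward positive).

R_Q = 50.47 kN

Take the reaction at Q as the redundant and release it; the primary structure is a cantilever fixed at P.
Downward deflection at the released point Q due to the loads:
  point load 161.5 at a = 5: Pa²(3L − a)/(6EI) = 16823/EI
Tip deflection under a unit load at Q: L³/(3EI) = 333.3/EI.
The prop prevents deflection at Q: R_Q = δ_0/δ_{QQ} = 16823/333.3 = 50.47 kN.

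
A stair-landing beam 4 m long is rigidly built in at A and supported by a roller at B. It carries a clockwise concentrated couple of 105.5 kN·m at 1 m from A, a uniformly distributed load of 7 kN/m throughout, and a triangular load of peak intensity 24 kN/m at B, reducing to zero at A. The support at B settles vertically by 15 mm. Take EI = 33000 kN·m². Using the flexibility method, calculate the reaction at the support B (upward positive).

Choose R_B as the redundant. The primary structure is the cantilever fixed at A.
Downward deflection at the released point B due to the loads:
  clockwise couple 105.5 at a = 1: M₀a(2L − a)/(2EI) = 369.2/EI
  UDL 7: wL⁴/(8EI) = 224/EI
  triangular load, peak 24 at the free end: 11w₀L⁴/(120EI) = 563.2/EI
  δ_0 = 1156/EI
Tip deflection under a unit load at B: L³/(3EI) = 21.33/EI.
With EI = 33000 kN·m²: δ_0 = 0.035044 m and δ_{BB} = 0.000646 m/kN.
Compatibility — the beam at B must follow the support down by 0.015 m: δ_0 − R_B·δ_{BB} = 0.015, so R_B = (0.035044 − 0.015)/0.000646 = 31.01 kN.

R_B = 31.01 kN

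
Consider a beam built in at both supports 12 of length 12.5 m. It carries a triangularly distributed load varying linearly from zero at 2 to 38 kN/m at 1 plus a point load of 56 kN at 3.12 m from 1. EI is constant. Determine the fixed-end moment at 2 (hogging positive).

Release both end moments; the primary structure is a simply-supported span 12 with redundants M_1 and M_2.
End rotations of the released simple span under the applied load (×1/EI):
  at 1: triangular load, peak 38: w₀L³/(45EI) = 1649/EI
  at 2: triangular load, peak 38: 7w₀L³/(360EI) = 1443/EI
  at 1: point load 56 at a = 3.12: Pab(L + b)/(6LEI) = 478.1/EI
  at 2: point load 56 at a = 3.12: Pab(L + a)/(6LEI) = 341.3/EI
  θ_10 = 2127/EI,  θ_20 = 1784/EI
Flexibility coefficients: a unit moment at one end gives L/(3EI) there and L/(6EI) at the far end, so f₁₁ = f₂₂ = 4.167/EI and f₁₂ = f₂₁ = 2.083/EI.
Compatibility — zero rotation at each built-in end:
  4.167 M_1 + 2.083 M_2 = 2127
  2.083 M_1 + 4.167 M_2 = 1784
Solving the pair gives M_1 = 395.3 kN·m and M_2 = 230.6 kN·m (hogging).

M_2 = 230.6 kN·m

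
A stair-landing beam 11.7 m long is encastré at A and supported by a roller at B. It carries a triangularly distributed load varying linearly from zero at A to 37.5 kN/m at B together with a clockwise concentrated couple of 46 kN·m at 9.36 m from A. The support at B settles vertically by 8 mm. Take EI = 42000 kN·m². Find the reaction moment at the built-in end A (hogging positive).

Remove the prop at B; the released (primary) structure is a cantilever built in at A.
Free-end deflection of the primary structure under the applied loading (downward +):
  triangular load, peak 37.5 at the free end: 11w₀L⁴/(120EI) = 64415/EI
  clockwise couple 46 at a = 9.36: M₀a(2L − a)/(2EI) = 3023/EI
  δ_0 = 67437/EI
Tip deflection under a unit load at B: L³/(3EI) = 533.9/EI.
With EI = 42000 kN·m²: δ_0 = 1.6057 m and δ_{BB} = 0.012711 m/kN.
Compatibility — the beam at B must follow the support down by 0.008 m: δ_0 − R_B·δ_{BB} = 0.008, so R_B = (1.6057 − 0.008)/0.012711 = 125.7 kN.
Moment equilibrium about A: M_A = Σ(load moments about A) − R_B·L = 1757 − 125.7×11.7 = 286.6 kN·m.

M_A = 286.6 kN·m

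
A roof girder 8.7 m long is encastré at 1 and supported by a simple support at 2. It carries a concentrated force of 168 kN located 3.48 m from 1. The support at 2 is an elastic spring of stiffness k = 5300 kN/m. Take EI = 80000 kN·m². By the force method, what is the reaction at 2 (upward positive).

R_2 = 32.7 kN

Take the reaction at 2 as the redundant and release it; the primary structure is a cantilever fixed at 1.
Deflection at 2 on the released cantilever, summing each load's contribution:
  point load 168 at a = 3.48: Pa²(3L − a)/(6EI) = 7670/EI
Flexibility coefficient — unit upward force at 2: δ_{22} = L³/(3EI) = 219.5/EI.
With EI = 80000 kN·m²: δ_0 = 0.095878 m and δ_{22} = 0.002744 m/kN.
Compatibility — the spring shortens by R_2/k under the reaction it provides: δ_0 − R_2·δ_{22} = R_2/k. With 1/k = 0.000189 m/kN, R_2 = δ_0 / (δ_{22} + 1/k) = 0.095878 / (0.002744 + 0.000189) = 32.7 kN.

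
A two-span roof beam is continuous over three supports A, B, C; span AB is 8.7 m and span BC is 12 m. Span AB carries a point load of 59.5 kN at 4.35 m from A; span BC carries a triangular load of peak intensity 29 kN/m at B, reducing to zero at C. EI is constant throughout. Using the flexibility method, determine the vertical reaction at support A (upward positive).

Insert a hinge at B; M_B is the redundant, and each span becomes simply supported.
End slopes at the hinge B, treating each span as simply supported:
  span AB: point load 59.5 at a = 4.35: Pab(L + a)/(6LEI) = 281.5/EI
  span BC: triangular load, peak 29: w₀L³/(45EI) = 1114/EI
  relative rotation θ_0 = (281.5 + 1114)/EI = 1395/EI
A unit hogging moment at B produces rotation L₁/(3EI) + L₂/(3EI) = 6.9/EI.
Slope continuity at B: θ_0 = M_B·6.9/EI, so M_B = 1395/6.9 = 202.2 kN·m (hogging).
Span AB, ΣM about A with M_B applied at B: R_B^{AB}·8.7 = 258.8 + 202.2, so R_B^{AB} = 52.99 kN and R_A = 59.5 − 52.99 = 6.51 kN.

R_A = 6.51 kN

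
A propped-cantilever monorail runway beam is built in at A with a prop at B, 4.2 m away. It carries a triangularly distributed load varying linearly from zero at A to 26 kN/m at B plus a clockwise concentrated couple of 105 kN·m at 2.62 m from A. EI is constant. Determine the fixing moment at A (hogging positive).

Choose R_B as the redundant. The primary structure is the cantilever fixed at A.
Primary-structure tip deflection at B by superposition:
  triangular load, peak 26 at the free end: 11w₀L⁴/(120EI) = 741.6/EI
  clockwise couple 105 at a = 2.62: M₀a(2L − a)/(2EI) = 795/EI
  δ_0 = 1537/EI
Flexibility coefficient — unit upward force at B: δ_{BB} = L³/(3EI) = 24.7/EI.
Compatibility at B: δ_0 − R_B·δ_{BB} = 0, so R_B = 1537/24.7 = 62.22 kN.
Moment equilibrium about A: M_A = Σ(load moments about A) − R_B·L = 257.9 − 62.22×4.2 = -3.457 kN·m.

M_A = -3.457 kN·m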